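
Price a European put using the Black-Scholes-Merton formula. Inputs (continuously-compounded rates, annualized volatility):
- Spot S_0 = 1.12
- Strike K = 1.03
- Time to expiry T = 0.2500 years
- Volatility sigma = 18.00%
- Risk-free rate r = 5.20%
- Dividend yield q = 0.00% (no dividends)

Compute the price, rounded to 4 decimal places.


d1 = (ln(S/K) + (r - q + 0.5*sigma^2) * T) / (sigma * sqrt(T)) = 1.12022092
d2 = d1 - sigma * sqrt(T) = 1.03022092
exp(-rT) = 0.98708414; exp(-qT) = 1.00000000
P = K * exp(-rT) * N(-d2) - S_0 * exp(-qT) * N(-d1)
N(-d1) = 0.13130982; N(-d2) = 0.15145316
P = 1.0300 * 0.98708414 * 0.15145316 - 1.1200 * 1.00000000 * 0.13130982 = 0.0069

Answer: Price = 0.0069


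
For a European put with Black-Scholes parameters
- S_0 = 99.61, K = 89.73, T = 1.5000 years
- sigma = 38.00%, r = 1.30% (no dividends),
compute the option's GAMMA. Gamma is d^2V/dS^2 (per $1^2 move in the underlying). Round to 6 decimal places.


Answer: Gamma = 0.007598

Derivation:
d1 = 0.4990457181; d2 = 0.0336426670
phi(d1) = 0.3522331913; exp(-qT) = 1.0000000000; exp(-rT) = 0.9806888952
Gamma = exp(-qT) * phi(d1) / (S * sigma * sqrt(T)) = 1.0000000000 * 0.3522331913 / (99.6100 * 0.3800 * 1.2247448714) = 0.007598


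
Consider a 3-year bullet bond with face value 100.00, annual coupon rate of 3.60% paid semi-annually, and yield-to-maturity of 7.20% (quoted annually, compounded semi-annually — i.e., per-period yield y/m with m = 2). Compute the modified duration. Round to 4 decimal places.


Coupon per period c = face * coupon_rate / m = 1.800000
Periods per year m = 2; per-period yield y/m = 0.036000
Number of cashflows N = 6
Cashflows (t years, CF_t, discount factor 1/(1+y/m)^(m*t), PV):
  t = 0.5000: CF_t = 1.800000, DF = 0.965251, PV = 1.737452
  t = 1.0000: CF_t = 1.800000, DF = 0.931709, PV = 1.677077
  t = 1.5000: CF_t = 1.800000, DF = 0.899333, PV = 1.618800
  t = 2.0000: CF_t = 1.800000, DF = 0.868082, PV = 1.562548
  t = 2.5000: CF_t = 1.800000, DF = 0.837917, PV = 1.508251
  t = 3.0000: CF_t = 101.800000, DF = 0.808801, PV = 82.335902
Price P = sum_t PV_t = 90.440030
First compute Macaulay numerator sum_t t * PV_t:
  t * PV_t at t = 0.5000: 0.868726
  t * PV_t at t = 1.0000: 1.677077
  t * PV_t at t = 1.5000: 2.428200
  t * PV_t at t = 2.0000: 3.125097
  t * PV_t at t = 2.5000: 3.770628
  t * PV_t at t = 3.0000: 247.007705
Macaulay duration D = 258.877433 / 90.440030 = 2.862421
Modified duration = D / (1 + y/m) = 2.862421 / (1 + 0.036000) = 2.762955

Answer: Modified duration = 2.7630


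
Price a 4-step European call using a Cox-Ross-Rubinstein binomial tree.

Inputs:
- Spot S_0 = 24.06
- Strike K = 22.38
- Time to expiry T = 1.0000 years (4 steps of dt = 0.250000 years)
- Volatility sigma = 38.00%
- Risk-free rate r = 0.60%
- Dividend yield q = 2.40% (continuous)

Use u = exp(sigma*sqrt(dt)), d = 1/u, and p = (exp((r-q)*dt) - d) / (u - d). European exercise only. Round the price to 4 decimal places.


Answer: Price = V(0,0) = 4.1399

Derivation:
dt = T/N = 0.250000
u = exp(sigma*sqrt(dt)) = 1.209250; d = 1/u = 0.826959
p = (exp((r-q)*dt) - d) / (u - d) = 0.440898
Discount per step: exp(-r*dt) = 0.998501
Stock lattice S(k, i) with i counting down-moves:
  k=0: S(0,0) = 24.0600
  k=1: S(1,0) = 29.0945; S(1,1) = 19.8966
  k=2: S(2,0) = 35.1826; S(2,1) = 24.0600; S(2,2) = 16.4537
  k=3: S(3,0) = 42.5445; S(3,1) = 29.0945; S(3,2) = 19.8966; S(3,3) = 13.6065
  k=4: S(4,0) = 51.4469; S(4,1) = 35.1826; S(4,2) = 24.0600; S(4,3) = 16.4537; S(4,4) = 11.2521
Terminal payoffs V(N, i) = max(S_T - K, 0):
  V(4,0) = 29.066926; V(4,1) = 12.802567; V(4,2) = 1.680000; V(4,3) = 0.000000; V(4,4) = 0.000000
Backward induction: V(k, i) = exp(-r*dt) * [p * V(k+1, i) + (1-p) * V(k+1, i+1)].
  V(3,0) = exp(-r*dt) * [p*29.066926 + (1-p)*12.802567] = 19.943547
  V(3,1) = exp(-r*dt) * [p*12.802567 + (1-p)*1.680000] = 6.574046
  V(3,2) = exp(-r*dt) * [p*1.680000 + (1-p)*0.000000] = 0.739598
  V(3,3) = exp(-r*dt) * [p*0.000000 + (1-p)*0.000000] = 0.000000
  V(2,0) = exp(-r*dt) * [p*19.943547 + (1-p)*6.574046] = 12.449939
  V(2,1) = exp(-r*dt) * [p*6.574046 + (1-p)*0.739598] = 3.307028
  V(2,2) = exp(-r*dt) * [p*0.739598 + (1-p)*0.000000] = 0.325598
  V(1,0) = exp(-r*dt) * [p*12.449939 + (1-p)*3.307028] = 7.327117
  V(1,1) = exp(-r*dt) * [p*3.307028 + (1-p)*0.325598] = 1.637645
  V(0,0) = exp(-r*dt) * [p*7.327117 + (1-p)*1.637645] = 4.139906


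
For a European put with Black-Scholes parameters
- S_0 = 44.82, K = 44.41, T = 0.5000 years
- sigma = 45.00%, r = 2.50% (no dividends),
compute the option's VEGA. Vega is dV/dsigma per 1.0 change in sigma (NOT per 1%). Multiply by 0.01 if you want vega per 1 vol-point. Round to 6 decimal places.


Answer: Vega = 12.321159

Derivation:
d1 = 0.2272634880; d2 = -0.0909345635
phi(d1) = 0.3887717456; exp(-qT) = 1.0000000000; exp(-rT) = 0.9875778005
Vega = S * exp(-qT) * phi(d1) * sqrt(T) = 44.8200 * 1.0000000000 * 0.3887717456 * 0.7071067812 = 12.321159


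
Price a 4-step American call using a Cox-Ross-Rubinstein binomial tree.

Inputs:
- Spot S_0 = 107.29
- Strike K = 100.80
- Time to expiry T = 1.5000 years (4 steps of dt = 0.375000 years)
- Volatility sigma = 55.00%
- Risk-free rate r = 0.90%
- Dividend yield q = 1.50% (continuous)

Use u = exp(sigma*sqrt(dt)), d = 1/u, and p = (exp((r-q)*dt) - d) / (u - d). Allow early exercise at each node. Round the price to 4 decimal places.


Answer: Price = V(0,0) = 29.5442

Derivation:
dt = T/N = 0.375000
u = exp(sigma*sqrt(dt)) = 1.400466; d = 1/u = 0.714048
p = (exp((r-q)*dt) - d) / (u - d) = 0.413312
Discount per step: exp(-r*dt) = 0.996631
Stock lattice S(k, i) with i counting down-moves:
  k=0: S(0,0) = 107.2900
  k=1: S(1,0) = 150.2560; S(1,1) = 76.6102
  k=2: S(2,0) = 210.4283; S(2,1) = 107.2900; S(2,2) = 54.7034
  k=3: S(3,0) = 294.6977; S(3,1) = 150.2560; S(3,2) = 76.6102; S(3,3) = 39.0609
  k=4: S(4,0) = 412.7140; S(4,1) = 210.4283; S(4,2) = 107.2900; S(4,3) = 54.7034; S(4,4) = 27.8913
Terminal payoffs V(N, i) = max(S_T - K, 0):
  V(4,0) = 311.913979; V(4,1) = 109.628332; V(4,2) = 6.490000; V(4,3) = 0.000000; V(4,4) = 0.000000
Backward induction: V(k, i) = exp(-r*dt) * [p * V(k+1, i) + (1-p) * V(k+1, i+1)]; then take max(V_cont, immediate exercise) for American.
  V(3,0) = exp(-r*dt) * [p*311.913979 + (1-p)*109.628332] = 192.584271; exercise = 193.897665; V(3,0) = max -> 193.897665
  V(3,1) = exp(-r*dt) * [p*109.628332 + (1-p)*6.490000] = 48.952777; exercise = 49.455967; V(3,1) = max -> 49.455967
  V(3,2) = exp(-r*dt) * [p*6.490000 + (1-p)*0.000000] = 2.673355; exercise = 0.000000; V(3,2) = max -> 2.673355
  V(3,3) = exp(-r*dt) * [p*0.000000 + (1-p)*0.000000] = 0.000000; exercise = 0.000000; V(3,3) = max -> 0.000000
  V(2,0) = exp(-r*dt) * [p*193.897665 + (1-p)*49.455967] = 108.787622; exercise = 109.628332; V(2,0) = max -> 109.628332
  V(2,1) = exp(-r*dt) * [p*49.455967 + (1-p)*2.673355] = 21.934997; exercise = 6.490000; V(2,1) = max -> 21.934997
  V(2,2) = exp(-r*dt) * [p*2.673355 + (1-p)*0.000000] = 1.101206; exercise = 0.000000; V(2,2) = max -> 1.101206
  V(1,0) = exp(-r*dt) * [p*109.628332 + (1-p)*21.934997] = 57.983646; exercise = 49.455967; V(1,0) = max -> 57.983646
  V(1,1) = exp(-r*dt) * [p*21.934997 + (1-p)*1.101206] = 9.679331; exercise = 0.000000; V(1,1) = max -> 9.679331
  V(0,0) = exp(-r*dt) * [p*57.983646 + (1-p)*9.679331] = 29.544186; exercise = 6.490000; V(0,0) = max -> 29.544186


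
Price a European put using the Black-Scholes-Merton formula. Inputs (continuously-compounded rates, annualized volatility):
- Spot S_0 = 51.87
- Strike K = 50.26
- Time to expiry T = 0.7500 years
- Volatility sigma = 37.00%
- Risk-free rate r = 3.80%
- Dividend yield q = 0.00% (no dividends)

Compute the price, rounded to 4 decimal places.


d1 = (ln(S/K) + (r - q + 0.5*sigma^2) * T) / (sigma * sqrt(T)) = 0.34756036
d2 = d1 - sigma * sqrt(T) = 0.02713096
exp(-rT) = 0.97190229; exp(-qT) = 1.00000000
P = K * exp(-rT) * N(-d2) - S_0 * exp(-qT) * N(-d1)
N(-d1) = 0.36408519; N(-d2) = 0.48917764
P = 50.2600 * 0.97190229 * 0.48917764 - 51.8700 * 1.00000000 * 0.36408519 = 5.0102

Answer: Price = 5.0102


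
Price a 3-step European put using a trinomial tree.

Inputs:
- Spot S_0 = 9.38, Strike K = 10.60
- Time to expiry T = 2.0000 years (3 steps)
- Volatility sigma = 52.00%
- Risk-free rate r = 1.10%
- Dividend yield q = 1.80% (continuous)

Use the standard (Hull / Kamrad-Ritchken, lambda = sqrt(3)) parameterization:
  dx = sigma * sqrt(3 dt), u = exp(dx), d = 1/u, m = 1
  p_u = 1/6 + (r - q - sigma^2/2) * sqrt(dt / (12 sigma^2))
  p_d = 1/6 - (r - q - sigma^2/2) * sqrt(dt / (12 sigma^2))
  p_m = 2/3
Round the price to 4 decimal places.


Answer: Price = V(0,0) = 3.4024

Derivation:
dt = T/N = 0.666667; dx = sigma*sqrt(3*dt) = 0.735391
u = exp(dx) = 2.086298; d = 1/u = 0.479318
p_u = 0.102211, p_m = 0.666667, p_d = 0.231122
Discount per step: exp(-r*dt) = 0.992693
Stock lattice S(k, j) with j the centered position index:
  k=0: S(0,+0) = 9.3800
  k=1: S(1,-1) = 4.4960; S(1,+0) = 9.3800; S(1,+1) = 19.5695
  k=2: S(2,-2) = 2.1550; S(2,-1) = 4.4960; S(2,+0) = 9.3800; S(2,+1) = 19.5695; S(2,+2) = 40.8277
  k=3: S(3,-3) = 1.0329; S(3,-2) = 2.1550; S(3,-1) = 4.4960; S(3,+0) = 9.3800; S(3,+1) = 19.5695; S(3,+2) = 40.8277; S(3,+3) = 85.1788
Terminal payoffs V(N, j) = max(K - S_T, 0):
  V(3,-3) = 9.567063; V(3,-2) = 8.444985; V(3,-1) = 6.103997; V(3,+0) = 1.220000; V(3,+1) = 0.000000; V(3,+2) = 0.000000; V(3,+3) = 0.000000
Backward induction: V(k, j) = exp(-r*dt) * [p_u * V(k+1, j+1) + p_m * V(k+1, j) + p_d * V(k+1, j-1)]
  V(2,-2) = exp(-r*dt) * [p_u*6.103997 + p_m*8.444985 + p_d*9.567063] = 8.403197
  V(2,-1) = exp(-r*dt) * [p_u*1.220000 + p_m*6.103997 + p_d*8.444985] = 6.100948
  V(2,+0) = exp(-r*dt) * [p_u*0.000000 + p_m*1.220000 + p_d*6.103997] = 2.207852
  V(2,+1) = exp(-r*dt) * [p_u*0.000000 + p_m*0.000000 + p_d*1.220000] = 0.279909
  V(2,+2) = exp(-r*dt) * [p_u*0.000000 + p_m*0.000000 + p_d*0.000000] = 0.000000
  V(1,-1) = exp(-r*dt) * [p_u*2.207852 + p_m*6.100948 + p_d*8.403197] = 6.189574
  V(1,+0) = exp(-r*dt) * [p_u*0.279909 + p_m*2.207852 + p_d*6.100948] = 2.889309
  V(1,+1) = exp(-r*dt) * [p_u*0.000000 + p_m*0.279909 + p_d*2.207852] = 0.691798
  V(0,+0) = exp(-r*dt) * [p_u*0.691798 + p_m*2.889309 + p_d*6.189574] = 3.402421


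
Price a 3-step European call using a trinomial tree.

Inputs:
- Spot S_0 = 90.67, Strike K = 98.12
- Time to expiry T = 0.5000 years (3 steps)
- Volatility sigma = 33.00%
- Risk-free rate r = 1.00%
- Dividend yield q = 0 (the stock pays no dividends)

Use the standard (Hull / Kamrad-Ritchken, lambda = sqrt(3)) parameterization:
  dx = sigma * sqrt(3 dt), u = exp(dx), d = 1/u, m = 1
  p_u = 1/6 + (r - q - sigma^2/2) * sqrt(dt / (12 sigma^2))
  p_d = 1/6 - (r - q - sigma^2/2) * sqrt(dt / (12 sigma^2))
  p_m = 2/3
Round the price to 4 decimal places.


Answer: Price = V(0,0) = 5.8708

Derivation:
dt = T/N = 0.166667; dx = sigma*sqrt(3*dt) = 0.233345
u = exp(dx) = 1.262817; d = 1/u = 0.791880
p_u = 0.150792, p_m = 0.666667, p_d = 0.182541
Discount per step: exp(-r*dt) = 0.998335
Stock lattice S(k, j) with j the centered position index:
  k=0: S(0,+0) = 90.6700
  k=1: S(1,-1) = 71.7998; S(1,+0) = 90.6700; S(1,+1) = 114.4997
  k=2: S(2,-2) = 56.8568; S(2,-1) = 71.7998; S(2,+0) = 90.6700; S(2,+1) = 114.4997; S(2,+2) = 144.5921
  k=3: S(3,-3) = 45.0238; S(3,-2) = 56.8568; S(3,-1) = 71.7998; S(3,+0) = 90.6700; S(3,+1) = 114.4997; S(3,+2) = 144.5921; S(3,+3) = 182.5935
Terminal payoffs V(N, j) = max(S_T - K, 0):
  V(3,-3) = 0.000000; V(3,-2) = 0.000000; V(3,-1) = 0.000000; V(3,+0) = 0.000000; V(3,+1) = 16.379652; V(3,+2) = 46.472150; V(3,+3) = 84.473479
Backward induction: V(k, j) = exp(-r*dt) * [p_u * V(k+1, j+1) + p_m * V(k+1, j) + p_d * V(k+1, j-1)]
  V(2,-2) = exp(-r*dt) * [p_u*0.000000 + p_m*0.000000 + p_d*0.000000] = 0.000000
  V(2,-1) = exp(-r*dt) * [p_u*0.000000 + p_m*0.000000 + p_d*0.000000] = 0.000000
  V(2,+0) = exp(-r*dt) * [p_u*16.379652 + p_m*0.000000 + p_d*0.000000] = 2.465815
  V(2,+1) = exp(-r*dt) * [p_u*46.472150 + p_m*16.379652 + p_d*0.000000] = 17.897564
  V(2,+2) = exp(-r*dt) * [p_u*84.473479 + p_m*46.472150 + p_d*16.379652] = 46.631570
  V(1,-1) = exp(-r*dt) * [p_u*2.465815 + p_m*0.000000 + p_d*0.000000] = 0.371207
  V(1,+0) = exp(-r*dt) * [p_u*17.897564 + p_m*2.465815 + p_d*0.000000] = 4.335463
  V(1,+1) = exp(-r*dt) * [p_u*46.631570 + p_m*17.897564 + p_d*2.465815] = 19.381182
  V(0,+0) = exp(-r*dt) * [p_u*19.381182 + p_m*4.335463 + p_d*0.371207] = 5.870813


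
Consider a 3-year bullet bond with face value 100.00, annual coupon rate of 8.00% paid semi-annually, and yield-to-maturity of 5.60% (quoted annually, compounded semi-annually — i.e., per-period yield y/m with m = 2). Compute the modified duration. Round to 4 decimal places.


Answer: Modified duration = 2.6613

Derivation:
Coupon per period c = face * coupon_rate / m = 4.000000
Periods per year m = 2; per-period yield y/m = 0.028000
Number of cashflows N = 6
Cashflows (t years, CF_t, discount factor 1/(1+y/m)^(m*t), PV):
  t = 0.5000: CF_t = 4.000000, DF = 0.972763, PV = 3.891051
  t = 1.0000: CF_t = 4.000000, DF = 0.946267, PV = 3.785069
  t = 1.5000: CF_t = 4.000000, DF = 0.920493, PV = 3.681973
  t = 2.0000: CF_t = 4.000000, DF = 0.895422, PV = 3.581686
  t = 2.5000: CF_t = 4.000000, DF = 0.871033, PV = 3.484131
  t = 3.0000: CF_t = 104.000000, DF = 0.847308, PV = 88.120033
Price P = sum_t PV_t = 106.543942
First compute Macaulay numerator sum_t t * PV_t:
  t * PV_t at t = 0.5000: 1.945525
  t * PV_t at t = 1.0000: 3.785069
  t * PV_t at t = 1.5000: 5.522960
  t * PV_t at t = 2.0000: 7.163372
  t * PV_t at t = 2.5000: 8.710326
  t * PV_t at t = 3.0000: 264.360099
Macaulay duration D = 291.487352 / 106.543942 = 2.735842
Modified duration = D / (1 + y/m) = 2.735842 / (1 + 0.028000) = 2.661325


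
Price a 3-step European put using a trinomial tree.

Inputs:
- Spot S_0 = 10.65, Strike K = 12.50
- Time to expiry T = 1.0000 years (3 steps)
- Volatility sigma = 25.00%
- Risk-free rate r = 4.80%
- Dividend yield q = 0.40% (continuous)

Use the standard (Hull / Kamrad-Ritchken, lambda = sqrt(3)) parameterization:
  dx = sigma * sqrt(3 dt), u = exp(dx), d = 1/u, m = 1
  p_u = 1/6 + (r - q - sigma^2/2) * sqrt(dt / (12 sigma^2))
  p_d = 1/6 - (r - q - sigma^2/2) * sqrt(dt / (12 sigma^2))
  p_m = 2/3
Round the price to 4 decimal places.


dt = T/N = 0.333333; dx = sigma*sqrt(3*dt) = 0.250000
u = exp(dx) = 1.284025; d = 1/u = 0.778801
p_u = 0.175167, p_m = 0.666667, p_d = 0.158167
Discount per step: exp(-r*dt) = 0.984127
Stock lattice S(k, j) with j the centered position index:
  k=0: S(0,+0) = 10.6500
  k=1: S(1,-1) = 8.2942; S(1,+0) = 10.6500; S(1,+1) = 13.6749
  k=2: S(2,-2) = 6.4596; S(2,-1) = 8.2942; S(2,+0) = 10.6500; S(2,+1) = 13.6749; S(2,+2) = 17.5589
  k=3: S(3,-3) = 5.0307; S(3,-2) = 6.4596; S(3,-1) = 8.2942; S(3,+0) = 10.6500; S(3,+1) = 13.6749; S(3,+2) = 17.5589; S(3,+3) = 22.5461
Terminal payoffs V(N, j) = max(K - S_T, 0):
  V(3,-3) = 7.469296; V(3,-2) = 6.040448; V(3,-1) = 4.205772; V(3,+0) = 1.850000; V(3,+1) = 0.000000; V(3,+2) = 0.000000; V(3,+3) = 0.000000
Backward induction: V(k, j) = exp(-r*dt) * [p_u * V(k+1, j+1) + p_m * V(k+1, j) + p_d * V(k+1, j-1)]
  V(2,-2) = exp(-r*dt) * [p_u*4.205772 + p_m*6.040448 + p_d*7.469296] = 5.850706
  V(2,-1) = exp(-r*dt) * [p_u*1.850000 + p_m*4.205772 + p_d*6.040448] = 4.018491
  V(2,+0) = exp(-r*dt) * [p_u*0.000000 + p_m*1.850000 + p_d*4.205772] = 1.868411
  V(2,+1) = exp(-r*dt) * [p_u*0.000000 + p_m*0.000000 + p_d*1.850000] = 0.287964
  V(2,+2) = exp(-r*dt) * [p_u*0.000000 + p_m*0.000000 + p_d*0.000000] = 0.000000
  V(1,-1) = exp(-r*dt) * [p_u*1.868411 + p_m*4.018491 + p_d*5.850706] = 3.869258
  V(1,+0) = exp(-r*dt) * [p_u*0.287964 + p_m*1.868411 + p_d*4.018491] = 1.900980
  V(1,+1) = exp(-r*dt) * [p_u*0.000000 + p_m*0.287964 + p_d*1.868411] = 0.479758
  V(0,+0) = exp(-r*dt) * [p_u*0.479758 + p_m*1.900980 + p_d*3.869258] = 1.932182

Answer: Price = V(0,0) = 1.9322


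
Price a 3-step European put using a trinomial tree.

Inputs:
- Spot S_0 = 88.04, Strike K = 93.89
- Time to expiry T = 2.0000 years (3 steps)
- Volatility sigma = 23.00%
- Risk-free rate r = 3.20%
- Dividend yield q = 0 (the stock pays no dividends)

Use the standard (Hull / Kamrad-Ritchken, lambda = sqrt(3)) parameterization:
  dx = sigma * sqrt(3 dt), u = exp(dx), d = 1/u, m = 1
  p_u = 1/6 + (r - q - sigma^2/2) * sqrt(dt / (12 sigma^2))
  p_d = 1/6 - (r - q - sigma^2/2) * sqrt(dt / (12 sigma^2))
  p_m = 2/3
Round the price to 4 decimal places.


dt = T/N = 0.666667; dx = sigma*sqrt(3*dt) = 0.325269
u = exp(dx) = 1.384403; d = 1/u = 0.722333
p_u = 0.172354, p_m = 0.666667, p_d = 0.160979
Discount per step: exp(-r*dt) = 0.978893
Stock lattice S(k, j) with j the centered position index:
  k=0: S(0,+0) = 88.0400
  k=1: S(1,-1) = 63.5942; S(1,+0) = 88.0400; S(1,+1) = 121.8829
  k=2: S(2,-2) = 45.9362; S(2,-1) = 63.5942; S(2,+0) = 88.0400; S(2,+1) = 121.8829; S(2,+2) = 168.7350
  k=3: S(3,-3) = 33.1812; S(3,-2) = 45.9362; S(3,-1) = 63.5942; S(3,+0) = 88.0400; S(3,+1) = 121.8829; S(3,+2) = 168.7350; S(3,+3) = 233.5973
Terminal payoffs V(N, j) = max(K - S_T, 0):
  V(3,-3) = 60.708785; V(3,-2) = 47.953821; V(3,-1) = 30.295809; V(3,+0) = 5.850000; V(3,+1) = 0.000000; V(3,+2) = 0.000000; V(3,+3) = 0.000000
Backward induction: V(k, j) = exp(-r*dt) * [p_u * V(k+1, j+1) + p_m * V(k+1, j) + p_d * V(k+1, j-1)]
  V(2,-2) = exp(-r*dt) * [p_u*30.295809 + p_m*47.953821 + p_d*60.708785] = 45.972389
  V(2,-1) = exp(-r*dt) * [p_u*5.850000 + p_m*30.295809 + p_d*47.953821] = 28.314508
  V(2,+0) = exp(-r*dt) * [p_u*0.000000 + p_m*5.850000 + p_d*30.295809] = 8.591732
  V(2,+1) = exp(-r*dt) * [p_u*0.000000 + p_m*0.000000 + p_d*5.850000] = 0.921850
  V(2,+2) = exp(-r*dt) * [p_u*0.000000 + p_m*0.000000 + p_d*0.000000] = 0.000000
  V(1,-1) = exp(-r*dt) * [p_u*8.591732 + p_m*28.314508 + p_d*45.972389] = 27.171859
  V(1,+0) = exp(-r*dt) * [p_u*0.921850 + p_m*8.591732 + p_d*28.314508] = 10.224288
  V(1,+1) = exp(-r*dt) * [p_u*0.000000 + p_m*0.921850 + p_d*8.591732] = 1.955490
  V(0,+0) = exp(-r*dt) * [p_u*1.955490 + p_m*10.224288 + p_d*27.171859] = 11.284018

Answer: Price = V(0,0) = 11.2840


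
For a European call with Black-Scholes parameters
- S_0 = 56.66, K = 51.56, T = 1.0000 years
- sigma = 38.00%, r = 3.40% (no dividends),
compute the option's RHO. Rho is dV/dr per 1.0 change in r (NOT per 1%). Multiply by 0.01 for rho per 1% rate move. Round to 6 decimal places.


d1 = 0.5276903061; d2 = 0.1476903061
phi(d1) = 0.3470914244; exp(-qT) = 1.0000000000; exp(-rT) = 0.9665715046
N(d2) = 0.5587064088
Rho = K*T*exp(-rT)*N(d2) = 51.5600 * 1.0000 * 0.9665715046 * 0.5587064088 = 27.843931

Answer: Rho = 27.843931


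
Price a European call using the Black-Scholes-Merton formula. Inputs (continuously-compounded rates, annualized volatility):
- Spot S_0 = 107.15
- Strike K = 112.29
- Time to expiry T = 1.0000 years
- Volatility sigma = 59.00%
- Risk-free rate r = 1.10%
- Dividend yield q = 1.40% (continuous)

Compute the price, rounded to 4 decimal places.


d1 = (ln(S/K) + (r - q + 0.5*sigma^2) * T) / (sigma * sqrt(T)) = 0.21049985
d2 = d1 - sigma * sqrt(T) = -0.37950015
exp(-rT) = 0.98906028; exp(-qT) = 0.98609754
C = S_0 * exp(-qT) * N(d1) - K * exp(-rT) * N(d2)
N(d1) = 0.58336122; N(d2) = 0.35215825
C = 107.1500 * 0.98609754 * 0.58336122 - 112.2900 * 0.98906028 * 0.35215825 = 22.5269

Answer: Price = 22.5269


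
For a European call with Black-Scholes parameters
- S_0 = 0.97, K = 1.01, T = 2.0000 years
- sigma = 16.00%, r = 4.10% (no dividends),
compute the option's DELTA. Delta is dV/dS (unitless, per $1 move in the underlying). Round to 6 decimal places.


d1 = 0.2969426942; d2 = 0.0706685242
phi(d1) = 0.3817359976; exp(-qT) = 1.0000000000; exp(-rT) = 0.9212719587
N(d1) = 0.6167448699
Delta = exp(-qT) * N(d1) = 1.0000000000 * 0.6167448699 = 0.616745

Answer: Delta = 0.616745


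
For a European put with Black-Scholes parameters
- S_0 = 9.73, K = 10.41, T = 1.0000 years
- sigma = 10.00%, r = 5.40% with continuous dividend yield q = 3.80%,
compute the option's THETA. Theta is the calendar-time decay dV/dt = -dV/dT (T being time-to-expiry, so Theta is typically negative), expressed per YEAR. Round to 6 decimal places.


d1 = -0.4655298643; d2 = -0.5655298643
phi(d1) = 0.3579730551; exp(-qT) = 0.9627129409; exp(-rT) = 0.9474321065
Theta = -S*exp(-qT)*phi(d1)*sigma/(2*sqrt(T)) + r*K*exp(-rT)*N(-d2) - q*S*exp(-qT)*N(-d1)
N(-d1) = 0.6792239722; N(-d2) = 0.7141432914; sqrt(T) = 1.0000000000
Term 1 = -9.7300 * 0.9627129409 * 0.3579730551 * 0.1000 / (2 * 1.0000000000) = -0.1676602049
Term 2 = 0.0540 * 10.4100 * 0.9474321065 * 0.7141432914 = 0.3803452073
Term 3 = -0.0380 * 9.7300 * 0.9627129409 * 0.6792239722 = -0.2417721385
Theta = -0.1676602049 + (0.3803452073) + (-0.2417721385) = -0.029087

Answer: Theta = -0.029087


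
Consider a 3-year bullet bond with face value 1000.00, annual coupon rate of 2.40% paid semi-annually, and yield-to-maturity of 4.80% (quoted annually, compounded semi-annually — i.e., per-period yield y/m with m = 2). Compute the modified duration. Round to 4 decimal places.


Coupon per period c = face * coupon_rate / m = 12.000000
Periods per year m = 2; per-period yield y/m = 0.024000
Number of cashflows N = 6
Cashflows (t years, CF_t, discount factor 1/(1+y/m)^(m*t), PV):
  t = 0.5000: CF_t = 12.000000, DF = 0.976562, PV = 11.718750
  t = 1.0000: CF_t = 12.000000, DF = 0.953674, PV = 11.444092
  t = 1.5000: CF_t = 12.000000, DF = 0.931323, PV = 11.175871
  t = 2.0000: CF_t = 12.000000, DF = 0.909495, PV = 10.913936
  t = 2.5000: CF_t = 12.000000, DF = 0.888178, PV = 10.658141
  t = 3.0000: CF_t = 1012.000000, DF = 0.867362, PV = 877.770079
Price P = sum_t PV_t = 933.680869
First compute Macaulay numerator sum_t t * PV_t:
  t * PV_t at t = 0.5000: 5.859375
  t * PV_t at t = 1.0000: 11.444092
  t * PV_t at t = 1.5000: 16.763806
  t * PV_t at t = 2.0000: 21.827873
  t * PV_t at t = 2.5000: 26.645353
  t * PV_t at t = 3.0000: 2633.310237
Macaulay duration D = 2715.850735 / 933.680869 = 2.908757
Modified duration = D / (1 + y/m) = 2.908757 / (1 + 0.024000) = 2.840583

Answer: Modified duration = 2.8406


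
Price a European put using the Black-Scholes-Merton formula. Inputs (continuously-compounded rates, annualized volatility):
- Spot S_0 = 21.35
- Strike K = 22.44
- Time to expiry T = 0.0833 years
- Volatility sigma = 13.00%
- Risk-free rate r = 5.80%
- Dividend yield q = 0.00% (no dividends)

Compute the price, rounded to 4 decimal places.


d1 = (ln(S/K) + (r - q + 0.5*sigma^2) * T) / (sigma * sqrt(T)) = -1.17957750
d2 = d1 - sigma * sqrt(T) = -1.21709776
exp(-rT) = 0.99518025; exp(-qT) = 1.00000000
P = K * exp(-rT) * N(-d2) - S_0 * exp(-qT) * N(-d1)
N(-d1) = 0.88091585; N(-d2) = 0.88821649
P = 22.4400 * 0.99518025 * 0.88821649 - 21.3500 * 1.00000000 * 0.88091585 = 1.0280

Answer: Price = 1.0280


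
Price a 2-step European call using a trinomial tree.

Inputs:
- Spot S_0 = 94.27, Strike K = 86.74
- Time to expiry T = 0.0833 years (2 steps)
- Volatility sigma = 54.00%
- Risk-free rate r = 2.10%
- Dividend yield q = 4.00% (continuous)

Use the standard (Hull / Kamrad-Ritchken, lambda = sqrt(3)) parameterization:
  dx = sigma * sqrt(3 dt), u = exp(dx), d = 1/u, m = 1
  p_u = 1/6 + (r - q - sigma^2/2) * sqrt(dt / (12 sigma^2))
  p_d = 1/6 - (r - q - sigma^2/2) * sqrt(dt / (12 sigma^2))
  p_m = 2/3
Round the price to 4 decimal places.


Answer: Price = V(0,0) = 10.3008

Derivation:
dt = T/N = 0.041650; dx = sigma*sqrt(3*dt) = 0.190881
u = exp(dx) = 1.210315; d = 1/u = 0.826231
p_u = 0.148687, p_m = 0.666667, p_d = 0.184646
Discount per step: exp(-r*dt) = 0.999126
Stock lattice S(k, j) with j the centered position index:
  k=0: S(0,+0) = 94.2700
  k=1: S(1,-1) = 77.8888; S(1,+0) = 94.2700; S(1,+1) = 114.0964
  k=2: S(2,-2) = 64.3542; S(2,-1) = 77.8888; S(2,+0) = 94.2700; S(2,+1) = 114.0964; S(2,+2) = 138.0926
Terminal payoffs V(N, j) = max(S_T - K, 0):
  V(2,-2) = 0.000000; V(2,-1) = 0.000000; V(2,+0) = 7.530000; V(2,+1) = 27.356394; V(2,+2) = 51.352575
Backward induction: V(k, j) = exp(-r*dt) * [p_u * V(k+1, j+1) + p_m * V(k+1, j) + p_d * V(k+1, j-1)]
  V(1,-1) = exp(-r*dt) * [p_u*7.530000 + p_m*0.000000 + p_d*0.000000] = 1.118635
  V(1,+0) = exp(-r*dt) * [p_u*27.356394 + p_m*7.530000 + p_d*0.000000] = 9.079597
  V(1,+1) = exp(-r*dt) * [p_u*51.352575 + p_m*27.356394 + p_d*7.530000] = 27.239610
  V(0,+0) = exp(-r*dt) * [p_u*27.239610 + p_m*9.079597 + p_d*1.118635] = 10.300780


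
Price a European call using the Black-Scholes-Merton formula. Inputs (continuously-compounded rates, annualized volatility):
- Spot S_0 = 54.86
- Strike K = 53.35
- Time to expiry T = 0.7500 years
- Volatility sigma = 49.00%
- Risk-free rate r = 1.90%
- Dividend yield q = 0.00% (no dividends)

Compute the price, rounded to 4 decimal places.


Answer: Price = 10.2041

Derivation:
d1 = (ln(S/K) + (r - q + 0.5*sigma^2) * T) / (sigma * sqrt(T)) = 0.31152880
d2 = d1 - sigma * sqrt(T) = -0.11282365
exp(-rT) = 0.98585105; exp(-qT) = 1.00000000
C = S_0 * exp(-qT) * N(d1) - K * exp(-rT) * N(d2)
N(d1) = 0.62230067; N(d2) = 0.45508518
C = 54.8600 * 1.00000000 * 0.62230067 - 53.3500 * 0.98585105 * 0.45508518 = 10.2041


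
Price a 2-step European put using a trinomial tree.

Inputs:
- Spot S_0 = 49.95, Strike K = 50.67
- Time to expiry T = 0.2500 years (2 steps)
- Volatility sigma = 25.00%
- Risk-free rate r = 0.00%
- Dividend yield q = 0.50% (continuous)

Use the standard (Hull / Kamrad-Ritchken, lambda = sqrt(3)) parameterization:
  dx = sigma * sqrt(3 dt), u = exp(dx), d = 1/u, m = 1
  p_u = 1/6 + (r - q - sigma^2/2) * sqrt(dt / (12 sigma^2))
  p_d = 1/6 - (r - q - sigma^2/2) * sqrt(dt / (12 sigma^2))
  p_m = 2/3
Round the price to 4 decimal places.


Answer: Price = V(0,0) = 2.7070

Derivation:
dt = T/N = 0.125000; dx = sigma*sqrt(3*dt) = 0.153093
u = exp(dx) = 1.165433; d = 1/u = 0.858050
p_u = 0.151868, p_m = 0.666667, p_d = 0.181466
Discount per step: exp(-r*dt) = 1.000000
Stock lattice S(k, j) with j the centered position index:
  k=0: S(0,+0) = 49.9500
  k=1: S(1,-1) = 42.8596; S(1,+0) = 49.9500; S(1,+1) = 58.2134
  k=2: S(2,-2) = 36.7757; S(2,-1) = 42.8596; S(2,+0) = 49.9500; S(2,+1) = 58.2134; S(2,+2) = 67.8438
Terminal payoffs V(N, j) = max(K - S_T, 0):
  V(2,-2) = 13.894337; V(2,-1) = 7.810411; V(2,+0) = 0.720000; V(2,+1) = 0.000000; V(2,+2) = 0.000000
Backward induction: V(k, j) = exp(-r*dt) * [p_u * V(k+1, j+1) + p_m * V(k+1, j) + p_d * V(k+1, j-1)]
  V(1,-1) = exp(-r*dt) * [p_u*0.720000 + p_m*7.810411 + p_d*13.894337] = 7.837631
  V(1,+0) = exp(-r*dt) * [p_u*0.000000 + p_m*0.720000 + p_d*7.810411] = 1.897321
  V(1,+1) = exp(-r*dt) * [p_u*0.000000 + p_m*0.000000 + p_d*0.720000] = 0.130655
  V(0,+0) = exp(-r*dt) * [p_u*0.130655 + p_m*1.897321 + p_d*7.837631] = 2.706984


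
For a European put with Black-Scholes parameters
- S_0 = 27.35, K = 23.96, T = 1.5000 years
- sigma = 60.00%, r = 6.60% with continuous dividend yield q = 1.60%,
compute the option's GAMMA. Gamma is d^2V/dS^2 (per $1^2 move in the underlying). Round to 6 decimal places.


Answer: Gamma = 0.015693

Derivation:
d1 = 0.6495648832; d2 = -0.0852820396
phi(d1) = 0.3230636870; exp(-qT) = 0.9762857098; exp(-rT) = 0.9057427080
Gamma = exp(-qT) * phi(d1) / (S * sigma * sqrt(T)) = 0.9762857098 * 0.3230636870 / (27.3500 * 0.6000 * 1.2247448714) = 0.015693


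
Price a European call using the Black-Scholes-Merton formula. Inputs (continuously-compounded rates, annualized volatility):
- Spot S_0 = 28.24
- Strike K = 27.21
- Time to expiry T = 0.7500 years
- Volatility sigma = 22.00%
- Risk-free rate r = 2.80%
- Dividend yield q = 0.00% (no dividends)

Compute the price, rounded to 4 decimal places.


Answer: Price = 2.9764

Derivation:
d1 = (ln(S/K) + (r - q + 0.5*sigma^2) * T) / (sigma * sqrt(T)) = 0.40049665
d2 = d1 - sigma * sqrt(T) = 0.20997106
exp(-rT) = 0.97921896; exp(-qT) = 1.00000000
C = S_0 * exp(-qT) * N(d1) - K * exp(-rT) * N(d2)
N(d1) = 0.65560462; N(d2) = 0.58315487
C = 28.2400 * 1.00000000 * 0.65560462 - 27.2100 * 0.97921896 * 0.58315487 = 2.9764


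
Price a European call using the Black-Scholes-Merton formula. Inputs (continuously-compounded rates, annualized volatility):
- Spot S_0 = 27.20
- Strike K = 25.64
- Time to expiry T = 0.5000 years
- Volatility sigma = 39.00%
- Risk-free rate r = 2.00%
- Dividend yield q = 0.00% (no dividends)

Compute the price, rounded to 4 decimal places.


d1 = (ln(S/K) + (r - q + 0.5*sigma^2) * T) / (sigma * sqrt(T)) = 0.38832252
d2 = d1 - sigma * sqrt(T) = 0.11255088
exp(-rT) = 0.99004983; exp(-qT) = 1.00000000
C = S_0 * exp(-qT) * N(d1) - K * exp(-rT) * N(d2)
N(d1) = 0.65111131; N(d2) = 0.54480669
C = 27.2000 * 1.00000000 * 0.65111131 - 25.6400 * 0.99004983 * 0.54480669 = 3.8804

Answer: Price = 3.8804


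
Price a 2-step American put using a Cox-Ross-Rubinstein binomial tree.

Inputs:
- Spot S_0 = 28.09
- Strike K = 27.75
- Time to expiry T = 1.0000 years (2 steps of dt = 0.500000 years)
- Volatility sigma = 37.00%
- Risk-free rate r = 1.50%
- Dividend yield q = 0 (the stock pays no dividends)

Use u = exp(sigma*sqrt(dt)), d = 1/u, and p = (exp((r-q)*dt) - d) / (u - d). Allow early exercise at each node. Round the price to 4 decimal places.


dt = T/N = 0.500000
u = exp(sigma*sqrt(dt)) = 1.299045; d = 1/u = 0.769796
p = (exp((r-q)*dt) - d) / (u - d) = 0.449187
Discount per step: exp(-r*dt) = 0.992528
Stock lattice S(k, i) with i counting down-moves:
  k=0: S(0,0) = 28.0900
  k=1: S(1,0) = 36.4902; S(1,1) = 21.6236
  k=2: S(2,0) = 47.4024; S(2,1) = 28.0900; S(2,2) = 16.6457
Terminal payoffs V(N, i) = max(K - S_T, 0):
  V(2,0) = 0.000000; V(2,1) = 0.000000; V(2,2) = 11.104255
Backward induction: V(k, i) = exp(-r*dt) * [p * V(k+1, i) + (1-p) * V(k+1, i+1)]; then take max(V_cont, immediate exercise) for American.
  V(1,0) = exp(-r*dt) * [p*0.000000 + (1-p)*0.000000] = 0.000000; exercise = 0.000000; V(1,0) = max -> 0.000000
  V(1,1) = exp(-r*dt) * [p*0.000000 + (1-p)*11.104255] = 6.070662; exercise = 6.126425; V(1,1) = max -> 6.126425
  V(0,0) = exp(-r*dt) * [p*0.000000 + (1-p)*6.126425] = 3.349298; exercise = 0.000000; V(0,0) = max -> 3.349298

Answer: Price = V(0,0) = 3.3493


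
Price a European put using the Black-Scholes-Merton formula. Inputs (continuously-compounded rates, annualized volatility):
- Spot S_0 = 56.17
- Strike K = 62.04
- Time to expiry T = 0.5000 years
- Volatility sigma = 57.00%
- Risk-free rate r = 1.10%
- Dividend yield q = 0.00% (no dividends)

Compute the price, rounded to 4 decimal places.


Answer: Price = 12.4281

Derivation:
d1 = (ln(S/K) + (r - q + 0.5*sigma^2) * T) / (sigma * sqrt(T)) = -0.03143904
d2 = d1 - sigma * sqrt(T) = -0.43448990
exp(-rT) = 0.99451510; exp(-qT) = 1.00000000
P = K * exp(-rT) * N(-d2) - S_0 * exp(-qT) * N(-d1)
N(-d1) = 0.51254030; N(-d2) = 0.66803364
P = 62.0400 * 0.99451510 * 0.66803364 - 56.1700 * 1.00000000 * 0.51254030 = 12.4281


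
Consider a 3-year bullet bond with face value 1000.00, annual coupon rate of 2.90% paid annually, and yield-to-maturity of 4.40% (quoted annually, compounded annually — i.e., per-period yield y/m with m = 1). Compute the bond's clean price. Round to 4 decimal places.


Answer: Price = 958.6877

Derivation:
Coupon per period c = face * coupon_rate / m = 29.000000
Periods per year m = 1; per-period yield y/m = 0.044000
Number of cashflows N = 3
Cashflows (t years, CF_t, discount factor 1/(1+y/m)^(m*t), PV):
  t = 1.0000: CF_t = 29.000000, DF = 0.957854, PV = 27.777778
  t = 2.0000: CF_t = 29.000000, DF = 0.917485, PV = 26.607067
  t = 3.0000: CF_t = 1029.000000, DF = 0.878817, PV = 904.302807
Price P = sum_t PV_t = 958.687651


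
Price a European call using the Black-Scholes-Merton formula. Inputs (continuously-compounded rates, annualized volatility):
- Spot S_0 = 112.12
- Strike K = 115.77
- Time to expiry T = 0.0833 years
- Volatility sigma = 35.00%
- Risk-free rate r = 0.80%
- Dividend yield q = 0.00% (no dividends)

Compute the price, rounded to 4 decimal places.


Answer: Price = 3.0213

Derivation:
d1 = (ln(S/K) + (r - q + 0.5*sigma^2) * T) / (sigma * sqrt(T)) = -0.26003000
d2 = d1 - sigma * sqrt(T) = -0.36104608
exp(-rT) = 0.99933382; exp(-qT) = 1.00000000
C = S_0 * exp(-qT) * N(d1) - K * exp(-rT) * N(d2)
N(d1) = 0.39742032; N(d2) = 0.35903250
C = 112.1200 * 1.00000000 * 0.39742032 - 115.7700 * 0.99933382 * 0.35903250 = 3.0213


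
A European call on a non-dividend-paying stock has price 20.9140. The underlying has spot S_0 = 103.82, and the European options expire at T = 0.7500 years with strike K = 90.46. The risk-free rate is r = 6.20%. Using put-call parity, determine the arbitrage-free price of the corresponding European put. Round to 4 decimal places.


Put-call parity: C - P = S_0 * exp(-qT) - K * exp(-rT).
S_0 * exp(-qT) = 103.8200 * 1.00000000 = 103.82000000
K * exp(-rT) = 90.4600 * 0.95456456 = 86.34991015
P = C - S*exp(-qT) + K*exp(-rT)
P = 20.9140 - 103.82000000 + 86.34991015 = 3.4439

Answer: Put price = 3.4439


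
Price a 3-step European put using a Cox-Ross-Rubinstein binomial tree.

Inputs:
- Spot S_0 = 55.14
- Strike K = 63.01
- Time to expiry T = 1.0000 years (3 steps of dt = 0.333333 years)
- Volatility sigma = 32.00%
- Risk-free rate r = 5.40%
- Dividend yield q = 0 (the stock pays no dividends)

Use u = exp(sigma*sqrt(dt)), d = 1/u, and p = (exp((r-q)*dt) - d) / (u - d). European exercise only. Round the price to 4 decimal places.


Answer: Price = V(0,0) = 9.7144

Derivation:
dt = T/N = 0.333333
u = exp(sigma*sqrt(dt)) = 1.202920; d = 1/u = 0.831310
p = (exp((r-q)*dt) - d) / (u - d) = 0.502819
Discount per step: exp(-r*dt) = 0.982161
Stock lattice S(k, i) with i counting down-moves:
  k=0: S(0,0) = 55.1400
  k=1: S(1,0) = 66.3290; S(1,1) = 45.8385
  k=2: S(2,0) = 79.7885; S(2,1) = 55.1400; S(2,2) = 38.1060
  k=3: S(3,0) = 95.9792; S(3,1) = 66.3290; S(3,2) = 45.8385; S(3,3) = 31.6779
Terminal payoffs V(N, i) = max(K - S_T, 0):
  V(3,0) = 0.000000; V(3,1) = 0.000000; V(3,2) = 17.171547; V(3,3) = 31.332104
Backward induction: V(k, i) = exp(-r*dt) * [p * V(k+1, i) + (1-p) * V(k+1, i+1)].
  V(2,0) = exp(-r*dt) * [p*0.000000 + (1-p)*0.000000] = 0.000000
  V(2,1) = exp(-r*dt) * [p*0.000000 + (1-p)*17.171547] = 8.385063
  V(2,2) = exp(-r*dt) * [p*17.171547 + (1-p)*31.332104] = 23.779986
  V(1,0) = exp(-r*dt) * [p*0.000000 + (1-p)*8.385063] = 4.094522
  V(1,1) = exp(-r*dt) * [p*8.385063 + (1-p)*23.779986] = 15.752999
  V(0,0) = exp(-r*dt) * [p*4.094522 + (1-p)*15.752999] = 9.714448


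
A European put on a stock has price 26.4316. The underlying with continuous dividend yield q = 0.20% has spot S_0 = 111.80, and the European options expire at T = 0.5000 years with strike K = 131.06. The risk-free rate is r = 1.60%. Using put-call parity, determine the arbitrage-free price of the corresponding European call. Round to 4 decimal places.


Put-call parity: C - P = S_0 * exp(-qT) - K * exp(-rT).
S_0 * exp(-qT) = 111.8000 * 0.99900050 = 111.68825588
K * exp(-rT) = 131.0600 * 0.99203191 = 130.01570276
C = P + S*exp(-qT) - K*exp(-rT)
C = 26.4316 + 111.68825588 - 130.01570276 = 8.1042

Answer: Call price = 8.1042


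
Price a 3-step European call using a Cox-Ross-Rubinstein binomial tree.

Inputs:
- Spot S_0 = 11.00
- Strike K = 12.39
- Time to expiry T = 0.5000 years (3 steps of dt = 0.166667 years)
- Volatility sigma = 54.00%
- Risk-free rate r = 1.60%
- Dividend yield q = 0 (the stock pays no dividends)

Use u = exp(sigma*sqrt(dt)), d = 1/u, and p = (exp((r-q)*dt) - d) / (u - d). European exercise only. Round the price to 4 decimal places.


dt = T/N = 0.166667
u = exp(sigma*sqrt(dt)) = 1.246643; d = 1/u = 0.802154
p = (exp((r-q)*dt) - d) / (u - d) = 0.451116
Discount per step: exp(-r*dt) = 0.997337
Stock lattice S(k, i) with i counting down-moves:
  k=0: S(0,0) = 11.0000
  k=1: S(1,0) = 13.7131; S(1,1) = 8.8237
  k=2: S(2,0) = 17.0953; S(2,1) = 11.0000; S(2,2) = 7.0780
  k=3: S(3,0) = 21.3117; S(3,1) = 13.7131; S(3,2) = 8.8237; S(3,3) = 5.6776
Terminal payoffs V(N, i) = max(S_T - K, 0):
  V(3,0) = 8.921727; V(3,1) = 1.323069; V(3,2) = 0.000000; V(3,3) = 0.000000
Backward induction: V(k, i) = exp(-r*dt) * [p * V(k+1, i) + (1-p) * V(k+1, i+1)].
  V(2,0) = exp(-r*dt) * [p*8.921727 + (1-p)*1.323069] = 4.738293
  V(2,1) = exp(-r*dt) * [p*1.323069 + (1-p)*0.000000] = 0.595268
  V(2,2) = exp(-r*dt) * [p*0.000000 + (1-p)*0.000000] = 0.000000
  V(1,0) = exp(-r*dt) * [p*4.738293 + (1-p)*0.595268] = 2.457691
  V(1,1) = exp(-r*dt) * [p*0.595268 + (1-p)*0.000000] = 0.267820
  V(0,0) = exp(-r*dt) * [p*2.457691 + (1-p)*0.267820] = 1.252362

Answer: Price = V(0,0) = 1.2524


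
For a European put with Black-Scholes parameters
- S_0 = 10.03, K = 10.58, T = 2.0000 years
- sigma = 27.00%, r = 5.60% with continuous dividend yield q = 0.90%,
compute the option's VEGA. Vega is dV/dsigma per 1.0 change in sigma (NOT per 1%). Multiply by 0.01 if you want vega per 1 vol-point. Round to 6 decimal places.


d1 = 0.2972864829; d2 = -0.0845511789
phi(d1) = 0.3816970073; exp(-qT) = 0.9821610324; exp(-rT) = 0.8940442575
Vega = S * exp(-qT) * phi(d1) * sqrt(T) = 10.0300 * 0.9821610324 * 0.3816970073 * 1.4142135624 = 5.317621

Answer: Vega = 5.317621


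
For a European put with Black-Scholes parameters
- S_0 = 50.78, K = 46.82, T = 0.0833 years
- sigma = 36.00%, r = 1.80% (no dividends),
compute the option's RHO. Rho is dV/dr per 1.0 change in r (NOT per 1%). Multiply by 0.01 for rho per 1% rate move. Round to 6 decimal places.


Answer: Rho = -0.889707

Derivation:
d1 = 0.8478097851; d2 = 0.7439075233
phi(d1) = 0.2785022198; exp(-qT) = 1.0000000000; exp(-rT) = 0.9985017235
N(-d2) = 0.2284662118
Rho = -K*T*exp(-rT)*N(-d2) = -46.8200 * 0.0833 * 0.9985017235 * 0.2284662118 = -0.889707


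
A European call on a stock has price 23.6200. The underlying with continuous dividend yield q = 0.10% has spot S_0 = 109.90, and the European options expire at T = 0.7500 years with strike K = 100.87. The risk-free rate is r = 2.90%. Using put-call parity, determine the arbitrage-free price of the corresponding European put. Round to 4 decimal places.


Answer: Put price = 12.5022

Derivation:
Put-call parity: C - P = S_0 * exp(-qT) - K * exp(-rT).
S_0 * exp(-qT) = 109.9000 * 0.99925028 = 109.81760590
K * exp(-rT) = 100.8700 * 0.97848483 = 98.69976437
P = C - S*exp(-qT) + K*exp(-rT)
P = 23.6200 - 109.81760590 + 98.69976437 = 12.5022


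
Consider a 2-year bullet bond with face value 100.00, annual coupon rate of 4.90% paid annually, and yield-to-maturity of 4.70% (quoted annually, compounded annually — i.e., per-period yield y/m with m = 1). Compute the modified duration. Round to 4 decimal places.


Coupon per period c = face * coupon_rate / m = 4.900000
Periods per year m = 1; per-period yield y/m = 0.047000
Number of cashflows N = 2
Cashflows (t years, CF_t, discount factor 1/(1+y/m)^(m*t), PV):
  t = 1.0000: CF_t = 4.900000, DF = 0.955110, PV = 4.680038
  t = 2.0000: CF_t = 104.900000, DF = 0.912235, PV = 95.693431
Price P = sum_t PV_t = 100.373469
First compute Macaulay numerator sum_t t * PV_t:
  t * PV_t at t = 1.0000: 4.680038
  t * PV_t at t = 2.0000: 191.386861
Macaulay duration D = 196.066900 / 100.373469 = 1.953374
Modified duration = D / (1 + y/m) = 1.953374 / (1 + 0.047000) = 1.865686

Answer: Modified duration = 1.8657


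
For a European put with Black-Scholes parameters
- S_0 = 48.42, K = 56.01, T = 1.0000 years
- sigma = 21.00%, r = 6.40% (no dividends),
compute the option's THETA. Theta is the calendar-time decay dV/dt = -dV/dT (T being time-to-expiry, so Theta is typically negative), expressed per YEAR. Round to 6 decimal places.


Answer: Theta = 0.369171

Derivation:
d1 = -0.2836537843; d2 = -0.4936537843
phi(d1) = 0.3832114828; exp(-qT) = 1.0000000000; exp(-rT) = 0.9380049995
Theta = -S*exp(-qT)*phi(d1)*sigma/(2*sqrt(T)) + r*K*exp(-rT)*N(-d2) - q*S*exp(-qT)*N(-d1)
N(-d1) = 0.6116621424; N(-d2) = 0.6892246453; sqrt(T) = 1.0000000000
Term 1 = -48.4200 * 1.0000000000 * 0.3832114828 * 0.2100 / (2 * 1.0000000000) = -1.9482854997
Term 2 = 0.0640 * 56.0100 * 0.9380049995 * 0.6892246453 = 2.3174560060
Term 3 = 0 (no dividend yield, q = 0)
Theta = -1.9482854997 + (2.3174560060) + (0.0000000000) = 0.369171


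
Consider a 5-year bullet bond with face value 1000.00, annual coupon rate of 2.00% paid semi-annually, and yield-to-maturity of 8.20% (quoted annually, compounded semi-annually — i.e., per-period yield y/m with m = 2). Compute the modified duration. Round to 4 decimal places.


Coupon per period c = face * coupon_rate / m = 10.000000
Periods per year m = 2; per-period yield y/m = 0.041000
Number of cashflows N = 10
Cashflows (t years, CF_t, discount factor 1/(1+y/m)^(m*t), PV):
  t = 0.5000: CF_t = 10.000000, DF = 0.960615, PV = 9.606148
  t = 1.0000: CF_t = 10.000000, DF = 0.922781, PV = 9.227808
  t = 1.5000: CF_t = 10.000000, DF = 0.886437, PV = 8.864369
  t = 2.0000: CF_t = 10.000000, DF = 0.851524, PV = 8.515244
  t = 2.5000: CF_t = 10.000000, DF = 0.817987, PV = 8.179869
  t = 3.0000: CF_t = 10.000000, DF = 0.785770, PV = 7.857703
  t = 3.5000: CF_t = 10.000000, DF = 0.754823, PV = 7.548226
  t = 4.0000: CF_t = 10.000000, DF = 0.725094, PV = 7.250938
  t = 4.5000: CF_t = 10.000000, DF = 0.696536, PV = 6.965358
  t = 5.0000: CF_t = 1010.000000, DF = 0.669103, PV = 675.793606
Price P = sum_t PV_t = 749.809268
First compute Macaulay numerator sum_t t * PV_t:
  t * PV_t at t = 0.5000: 4.803074
  t * PV_t at t = 1.0000: 9.227808
  t * PV_t at t = 1.5000: 13.296553
  t * PV_t at t = 2.0000: 17.030487
  t * PV_t at t = 2.5000: 20.449673
  t * PV_t at t = 3.0000: 23.573110
  t * PV_t at t = 3.5000: 26.418791
  t * PV_t at t = 4.0000: 29.003750
  t * PV_t at t = 4.5000: 31.344110
  t * PV_t at t = 5.0000: 3378.968032
Macaulay duration D = 3554.115388 / 749.809268 = 4.740026
Modified duration = D / (1 + y/m) = 4.740026 / (1 + 0.041000) = 4.553339

Answer: Modified duration = 4.5533
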